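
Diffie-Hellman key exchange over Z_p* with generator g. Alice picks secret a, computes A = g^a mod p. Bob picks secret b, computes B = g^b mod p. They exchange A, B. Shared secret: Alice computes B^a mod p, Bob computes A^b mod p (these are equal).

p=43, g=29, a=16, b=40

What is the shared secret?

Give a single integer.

Answer: 13

Derivation:
A = 29^16 mod 43  (bits of 16 = 10000)
  bit 0 = 1: r = r^2 * 29 mod 43 = 1^2 * 29 = 1*29 = 29
  bit 1 = 0: r = r^2 mod 43 = 29^2 = 24
  bit 2 = 0: r = r^2 mod 43 = 24^2 = 17
  bit 3 = 0: r = r^2 mod 43 = 17^2 = 31
  bit 4 = 0: r = r^2 mod 43 = 31^2 = 15
  -> A = 15
B = 29^40 mod 43  (bits of 40 = 101000)
  bit 0 = 1: r = r^2 * 29 mod 43 = 1^2 * 29 = 1*29 = 29
  bit 1 = 0: r = r^2 mod 43 = 29^2 = 24
  bit 2 = 1: r = r^2 * 29 mod 43 = 24^2 * 29 = 17*29 = 20
  bit 3 = 0: r = r^2 mod 43 = 20^2 = 13
  bit 4 = 0: r = r^2 mod 43 = 13^2 = 40
  bit 5 = 0: r = r^2 mod 43 = 40^2 = 9
  -> B = 9
s = B^a = 9^16 mod 43  (bits of 16 = 10000)
  bit 0 = 1: r = r^2 * 9 mod 43 = 1^2 * 9 = 1*9 = 9
  bit 1 = 0: r = r^2 mod 43 = 9^2 = 38
  bit 2 = 0: r = r^2 mod 43 = 38^2 = 25
  bit 3 = 0: r = r^2 mod 43 = 25^2 = 23
  bit 4 = 0: r = r^2 mod 43 = 23^2 = 13
  -> s = B^a = 13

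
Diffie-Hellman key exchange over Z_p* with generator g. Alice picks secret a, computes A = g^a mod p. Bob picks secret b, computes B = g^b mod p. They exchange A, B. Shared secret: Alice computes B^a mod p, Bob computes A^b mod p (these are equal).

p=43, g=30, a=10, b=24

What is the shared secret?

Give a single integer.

Answer: 21

Derivation:
A = 30^10 mod 43  (bits of 10 = 1010)
  bit 0 = 1: r = r^2 * 30 mod 43 = 1^2 * 30 = 1*30 = 30
  bit 1 = 0: r = r^2 mod 43 = 30^2 = 40
  bit 2 = 1: r = r^2 * 30 mod 43 = 40^2 * 30 = 9*30 = 12
  bit 3 = 0: r = r^2 mod 43 = 12^2 = 15
  -> A = 15
B = 30^24 mod 43  (bits of 24 = 11000)
  bit 0 = 1: r = r^2 * 30 mod 43 = 1^2 * 30 = 1*30 = 30
  bit 1 = 1: r = r^2 * 30 mod 43 = 30^2 * 30 = 40*30 = 39
  bit 2 = 0: r = r^2 mod 43 = 39^2 = 16
  bit 3 = 0: r = r^2 mod 43 = 16^2 = 41
  bit 4 = 0: r = r^2 mod 43 = 41^2 = 4
  -> B = 4
s = B^a = 4^10 mod 43  (bits of 10 = 1010)
  bit 0 = 1: r = r^2 * 4 mod 43 = 1^2 * 4 = 1*4 = 4
  bit 1 = 0: r = r^2 mod 43 = 4^2 = 16
  bit 2 = 1: r = r^2 * 4 mod 43 = 16^2 * 4 = 41*4 = 35
  bit 3 = 0: r = r^2 mod 43 = 35^2 = 21
  -> s = B^a = 21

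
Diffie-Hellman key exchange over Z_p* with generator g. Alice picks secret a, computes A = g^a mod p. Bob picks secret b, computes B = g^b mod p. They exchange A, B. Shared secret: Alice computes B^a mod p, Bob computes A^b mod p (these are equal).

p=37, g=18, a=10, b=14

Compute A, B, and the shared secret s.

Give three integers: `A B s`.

A = 18^10 mod 37  (bits of 10 = 1010)
  bit 0 = 1: r = r^2 * 18 mod 37 = 1^2 * 18 = 1*18 = 18
  bit 1 = 0: r = r^2 mod 37 = 18^2 = 28
  bit 2 = 1: r = r^2 * 18 mod 37 = 28^2 * 18 = 7*18 = 15
  bit 3 = 0: r = r^2 mod 37 = 15^2 = 3
  -> A = 3
B = 18^14 mod 37  (bits of 14 = 1110)
  bit 0 = 1: r = r^2 * 18 mod 37 = 1^2 * 18 = 1*18 = 18
  bit 1 = 1: r = r^2 * 18 mod 37 = 18^2 * 18 = 28*18 = 23
  bit 2 = 1: r = r^2 * 18 mod 37 = 23^2 * 18 = 11*18 = 13
  bit 3 = 0: r = r^2 mod 37 = 13^2 = 21
  -> B = 21
s = B^a = 21^10 mod 37  (bits of 10 = 1010)
  bit 0 = 1: r = r^2 * 21 mod 37 = 1^2 * 21 = 1*21 = 21
  bit 1 = 0: r = r^2 mod 37 = 21^2 = 34
  bit 2 = 1: r = r^2 * 21 mod 37 = 34^2 * 21 = 9*21 = 4
  bit 3 = 0: r = r^2 mod 37 = 4^2 = 16
  -> s = B^a = 16

Answer: 3 21 16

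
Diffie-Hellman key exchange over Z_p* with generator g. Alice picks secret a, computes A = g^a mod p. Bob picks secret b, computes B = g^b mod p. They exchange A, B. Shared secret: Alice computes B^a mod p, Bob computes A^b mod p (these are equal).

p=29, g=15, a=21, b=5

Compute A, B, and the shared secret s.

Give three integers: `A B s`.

Answer: 12 10 12

Derivation:
A = 15^21 mod 29  (bits of 21 = 10101)
  bit 0 = 1: r = r^2 * 15 mod 29 = 1^2 * 15 = 1*15 = 15
  bit 1 = 0: r = r^2 mod 29 = 15^2 = 22
  bit 2 = 1: r = r^2 * 15 mod 29 = 22^2 * 15 = 20*15 = 10
  bit 3 = 0: r = r^2 mod 29 = 10^2 = 13
  bit 4 = 1: r = r^2 * 15 mod 29 = 13^2 * 15 = 24*15 = 12
  -> A = 12
B = 15^5 mod 29  (bits of 5 = 101)
  bit 0 = 1: r = r^2 * 15 mod 29 = 1^2 * 15 = 1*15 = 15
  bit 1 = 0: r = r^2 mod 29 = 15^2 = 22
  bit 2 = 1: r = r^2 * 15 mod 29 = 22^2 * 15 = 20*15 = 10
  -> B = 10
s = B^a = 10^21 mod 29  (bits of 21 = 10101)
  bit 0 = 1: r = r^2 * 10 mod 29 = 1^2 * 10 = 1*10 = 10
  bit 1 = 0: r = r^2 mod 29 = 10^2 = 13
  bit 2 = 1: r = r^2 * 10 mod 29 = 13^2 * 10 = 24*10 = 8
  bit 3 = 0: r = r^2 mod 29 = 8^2 = 6
  bit 4 = 1: r = r^2 * 10 mod 29 = 6^2 * 10 = 7*10 = 12
  -> s = B^a = 12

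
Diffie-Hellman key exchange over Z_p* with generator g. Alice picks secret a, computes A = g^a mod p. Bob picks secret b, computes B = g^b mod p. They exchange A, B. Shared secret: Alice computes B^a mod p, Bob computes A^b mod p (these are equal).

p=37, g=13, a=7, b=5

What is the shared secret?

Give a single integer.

A = 13^7 mod 37  (bits of 7 = 111)
  bit 0 = 1: r = r^2 * 13 mod 37 = 1^2 * 13 = 1*13 = 13
  bit 1 = 1: r = r^2 * 13 mod 37 = 13^2 * 13 = 21*13 = 14
  bit 2 = 1: r = r^2 * 13 mod 37 = 14^2 * 13 = 11*13 = 32
  -> A = 32
B = 13^5 mod 37  (bits of 5 = 101)
  bit 0 = 1: r = r^2 * 13 mod 37 = 1^2 * 13 = 1*13 = 13
  bit 1 = 0: r = r^2 mod 37 = 13^2 = 21
  bit 2 = 1: r = r^2 * 13 mod 37 = 21^2 * 13 = 34*13 = 35
  -> B = 35
s = B^a = 35^7 mod 37  (bits of 7 = 111)
  bit 0 = 1: r = r^2 * 35 mod 37 = 1^2 * 35 = 1*35 = 35
  bit 1 = 1: r = r^2 * 35 mod 37 = 35^2 * 35 = 4*35 = 29
  bit 2 = 1: r = r^2 * 35 mod 37 = 29^2 * 35 = 27*35 = 20
  -> s = B^a = 20

Answer: 20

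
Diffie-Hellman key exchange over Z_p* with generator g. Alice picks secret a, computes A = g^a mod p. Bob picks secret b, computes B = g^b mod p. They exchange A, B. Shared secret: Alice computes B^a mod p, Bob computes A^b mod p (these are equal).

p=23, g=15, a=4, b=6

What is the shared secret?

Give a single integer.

Answer: 18

Derivation:
A = 15^4 mod 23  (bits of 4 = 100)
  bit 0 = 1: r = r^2 * 15 mod 23 = 1^2 * 15 = 1*15 = 15
  bit 1 = 0: r = r^2 mod 23 = 15^2 = 18
  bit 2 = 0: r = r^2 mod 23 = 18^2 = 2
  -> A = 2
B = 15^6 mod 23  (bits of 6 = 110)
  bit 0 = 1: r = r^2 * 15 mod 23 = 1^2 * 15 = 1*15 = 15
  bit 1 = 1: r = r^2 * 15 mod 23 = 15^2 * 15 = 18*15 = 17
  bit 2 = 0: r = r^2 mod 23 = 17^2 = 13
  -> B = 13
s = B^a = 13^4 mod 23  (bits of 4 = 100)
  bit 0 = 1: r = r^2 * 13 mod 23 = 1^2 * 13 = 1*13 = 13
  bit 1 = 0: r = r^2 mod 23 = 13^2 = 8
  bit 2 = 0: r = r^2 mod 23 = 8^2 = 18
  -> s = B^a = 18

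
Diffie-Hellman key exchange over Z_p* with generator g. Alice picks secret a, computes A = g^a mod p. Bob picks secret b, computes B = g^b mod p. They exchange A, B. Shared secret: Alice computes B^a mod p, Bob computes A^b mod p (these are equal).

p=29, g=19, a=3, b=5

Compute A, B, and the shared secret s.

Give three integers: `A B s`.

Answer: 15 21 10

Derivation:
A = 19^3 mod 29  (bits of 3 = 11)
  bit 0 = 1: r = r^2 * 19 mod 29 = 1^2 * 19 = 1*19 = 19
  bit 1 = 1: r = r^2 * 19 mod 29 = 19^2 * 19 = 13*19 = 15
  -> A = 15
B = 19^5 mod 29  (bits of 5 = 101)
  bit 0 = 1: r = r^2 * 19 mod 29 = 1^2 * 19 = 1*19 = 19
  bit 1 = 0: r = r^2 mod 29 = 19^2 = 13
  bit 2 = 1: r = r^2 * 19 mod 29 = 13^2 * 19 = 24*19 = 21
  -> B = 21
s = B^a = 21^3 mod 29  (bits of 3 = 11)
  bit 0 = 1: r = r^2 * 21 mod 29 = 1^2 * 21 = 1*21 = 21
  bit 1 = 1: r = r^2 * 21 mod 29 = 21^2 * 21 = 6*21 = 10
  -> s = B^a = 10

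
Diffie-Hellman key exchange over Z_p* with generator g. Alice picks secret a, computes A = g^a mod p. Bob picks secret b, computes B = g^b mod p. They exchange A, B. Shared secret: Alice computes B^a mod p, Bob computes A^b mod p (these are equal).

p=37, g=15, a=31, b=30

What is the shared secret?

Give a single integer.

Answer: 11

Derivation:
A = 15^31 mod 37  (bits of 31 = 11111)
  bit 0 = 1: r = r^2 * 15 mod 37 = 1^2 * 15 = 1*15 = 15
  bit 1 = 1: r = r^2 * 15 mod 37 = 15^2 * 15 = 3*15 = 8
  bit 2 = 1: r = r^2 * 15 mod 37 = 8^2 * 15 = 27*15 = 35
  bit 3 = 1: r = r^2 * 15 mod 37 = 35^2 * 15 = 4*15 = 23
  bit 4 = 1: r = r^2 * 15 mod 37 = 23^2 * 15 = 11*15 = 17
  -> A = 17
B = 15^30 mod 37  (bits of 30 = 11110)
  bit 0 = 1: r = r^2 * 15 mod 37 = 1^2 * 15 = 1*15 = 15
  bit 1 = 1: r = r^2 * 15 mod 37 = 15^2 * 15 = 3*15 = 8
  bit 2 = 1: r = r^2 * 15 mod 37 = 8^2 * 15 = 27*15 = 35
  bit 3 = 1: r = r^2 * 15 mod 37 = 35^2 * 15 = 4*15 = 23
  bit 4 = 0: r = r^2 mod 37 = 23^2 = 11
  -> B = 11
s = B^a = 11^31 mod 37  (bits of 31 = 11111)
  bit 0 = 1: r = r^2 * 11 mod 37 = 1^2 * 11 = 1*11 = 11
  bit 1 = 1: r = r^2 * 11 mod 37 = 11^2 * 11 = 10*11 = 36
  bit 2 = 1: r = r^2 * 11 mod 37 = 36^2 * 11 = 1*11 = 11
  bit 3 = 1: r = r^2 * 11 mod 37 = 11^2 * 11 = 10*11 = 36
  bit 4 = 1: r = r^2 * 11 mod 37 = 36^2 * 11 = 1*11 = 11
  -> s = B^a = 11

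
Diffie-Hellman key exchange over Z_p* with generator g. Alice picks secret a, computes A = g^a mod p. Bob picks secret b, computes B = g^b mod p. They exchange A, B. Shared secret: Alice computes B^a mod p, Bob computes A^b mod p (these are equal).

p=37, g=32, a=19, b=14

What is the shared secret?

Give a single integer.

Answer: 28

Derivation:
A = 32^19 mod 37  (bits of 19 = 10011)
  bit 0 = 1: r = r^2 * 32 mod 37 = 1^2 * 32 = 1*32 = 32
  bit 1 = 0: r = r^2 mod 37 = 32^2 = 25
  bit 2 = 0: r = r^2 mod 37 = 25^2 = 33
  bit 3 = 1: r = r^2 * 32 mod 37 = 33^2 * 32 = 16*32 = 31
  bit 4 = 1: r = r^2 * 32 mod 37 = 31^2 * 32 = 36*32 = 5
  -> A = 5
B = 32^14 mod 37  (bits of 14 = 1110)
  bit 0 = 1: r = r^2 * 32 mod 37 = 1^2 * 32 = 1*32 = 32
  bit 1 = 1: r = r^2 * 32 mod 37 = 32^2 * 32 = 25*32 = 23
  bit 2 = 1: r = r^2 * 32 mod 37 = 23^2 * 32 = 11*32 = 19
  bit 3 = 0: r = r^2 mod 37 = 19^2 = 28
  -> B = 28
s = B^a = 28^19 mod 37  (bits of 19 = 10011)
  bit 0 = 1: r = r^2 * 28 mod 37 = 1^2 * 28 = 1*28 = 28
  bit 1 = 0: r = r^2 mod 37 = 28^2 = 7
  bit 2 = 0: r = r^2 mod 37 = 7^2 = 12
  bit 3 = 1: r = r^2 * 28 mod 37 = 12^2 * 28 = 33*28 = 36
  bit 4 = 1: r = r^2 * 28 mod 37 = 36^2 * 28 = 1*28 = 28
  -> s = B^a = 28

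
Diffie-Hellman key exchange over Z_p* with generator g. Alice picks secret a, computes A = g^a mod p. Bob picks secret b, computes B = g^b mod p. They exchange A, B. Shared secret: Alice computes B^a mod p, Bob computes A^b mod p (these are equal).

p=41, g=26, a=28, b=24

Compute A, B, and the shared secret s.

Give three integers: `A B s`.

Answer: 23 10 16

Derivation:
A = 26^28 mod 41  (bits of 28 = 11100)
  bit 0 = 1: r = r^2 * 26 mod 41 = 1^2 * 26 = 1*26 = 26
  bit 1 = 1: r = r^2 * 26 mod 41 = 26^2 * 26 = 20*26 = 28
  bit 2 = 1: r = r^2 * 26 mod 41 = 28^2 * 26 = 5*26 = 7
  bit 3 = 0: r = r^2 mod 41 = 7^2 = 8
  bit 4 = 0: r = r^2 mod 41 = 8^2 = 23
  -> A = 23
B = 26^24 mod 41  (bits of 24 = 11000)
  bit 0 = 1: r = r^2 * 26 mod 41 = 1^2 * 26 = 1*26 = 26
  bit 1 = 1: r = r^2 * 26 mod 41 = 26^2 * 26 = 20*26 = 28
  bit 2 = 0: r = r^2 mod 41 = 28^2 = 5
  bit 3 = 0: r = r^2 mod 41 = 5^2 = 25
  bit 4 = 0: r = r^2 mod 41 = 25^2 = 10
  -> B = 10
s = B^a = 10^28 mod 41  (bits of 28 = 11100)
  bit 0 = 1: r = r^2 * 10 mod 41 = 1^2 * 10 = 1*10 = 10
  bit 1 = 1: r = r^2 * 10 mod 41 = 10^2 * 10 = 18*10 = 16
  bit 2 = 1: r = r^2 * 10 mod 41 = 16^2 * 10 = 10*10 = 18
  bit 3 = 0: r = r^2 mod 41 = 18^2 = 37
  bit 4 = 0: r = r^2 mod 41 = 37^2 = 16
  -> s = B^a = 16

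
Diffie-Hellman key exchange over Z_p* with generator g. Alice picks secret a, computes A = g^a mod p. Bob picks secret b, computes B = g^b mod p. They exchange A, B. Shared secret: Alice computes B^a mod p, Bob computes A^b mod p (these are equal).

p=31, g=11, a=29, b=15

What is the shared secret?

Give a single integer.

Answer: 30

Derivation:
A = 11^29 mod 31  (bits of 29 = 11101)
  bit 0 = 1: r = r^2 * 11 mod 31 = 1^2 * 11 = 1*11 = 11
  bit 1 = 1: r = r^2 * 11 mod 31 = 11^2 * 11 = 28*11 = 29
  bit 2 = 1: r = r^2 * 11 mod 31 = 29^2 * 11 = 4*11 = 13
  bit 3 = 0: r = r^2 mod 31 = 13^2 = 14
  bit 4 = 1: r = r^2 * 11 mod 31 = 14^2 * 11 = 10*11 = 17
  -> A = 17
B = 11^15 mod 31  (bits of 15 = 1111)
  bit 0 = 1: r = r^2 * 11 mod 31 = 1^2 * 11 = 1*11 = 11
  bit 1 = 1: r = r^2 * 11 mod 31 = 11^2 * 11 = 28*11 = 29
  bit 2 = 1: r = r^2 * 11 mod 31 = 29^2 * 11 = 4*11 = 13
  bit 3 = 1: r = r^2 * 11 mod 31 = 13^2 * 11 = 14*11 = 30
  -> B = 30
s = B^a = 30^29 mod 31  (bits of 29 = 11101)
  bit 0 = 1: r = r^2 * 30 mod 31 = 1^2 * 30 = 1*30 = 30
  bit 1 = 1: r = r^2 * 30 mod 31 = 30^2 * 30 = 1*30 = 30
  bit 2 = 1: r = r^2 * 30 mod 31 = 30^2 * 30 = 1*30 = 30
  bit 3 = 0: r = r^2 mod 31 = 30^2 = 1
  bit 4 = 1: r = r^2 * 30 mod 31 = 1^2 * 30 = 1*30 = 30
  -> s = B^a = 30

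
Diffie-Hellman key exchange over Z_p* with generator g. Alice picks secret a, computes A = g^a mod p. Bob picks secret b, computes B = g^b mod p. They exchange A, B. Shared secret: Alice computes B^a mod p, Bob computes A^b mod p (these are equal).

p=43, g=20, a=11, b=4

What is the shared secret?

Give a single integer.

A = 20^11 mod 43  (bits of 11 = 1011)
  bit 0 = 1: r = r^2 * 20 mod 43 = 1^2 * 20 = 1*20 = 20
  bit 1 = 0: r = r^2 mod 43 = 20^2 = 13
  bit 2 = 1: r = r^2 * 20 mod 43 = 13^2 * 20 = 40*20 = 26
  bit 3 = 1: r = r^2 * 20 mod 43 = 26^2 * 20 = 31*20 = 18
  -> A = 18
B = 20^4 mod 43  (bits of 4 = 100)
  bit 0 = 1: r = r^2 * 20 mod 43 = 1^2 * 20 = 1*20 = 20
  bit 1 = 0: r = r^2 mod 43 = 20^2 = 13
  bit 2 = 0: r = r^2 mod 43 = 13^2 = 40
  -> B = 40
s = B^a = 40^11 mod 43  (bits of 11 = 1011)
  bit 0 = 1: r = r^2 * 40 mod 43 = 1^2 * 40 = 1*40 = 40
  bit 1 = 0: r = r^2 mod 43 = 40^2 = 9
  bit 2 = 1: r = r^2 * 40 mod 43 = 9^2 * 40 = 38*40 = 15
  bit 3 = 1: r = r^2 * 40 mod 43 = 15^2 * 40 = 10*40 = 13
  -> s = B^a = 13

Answer: 13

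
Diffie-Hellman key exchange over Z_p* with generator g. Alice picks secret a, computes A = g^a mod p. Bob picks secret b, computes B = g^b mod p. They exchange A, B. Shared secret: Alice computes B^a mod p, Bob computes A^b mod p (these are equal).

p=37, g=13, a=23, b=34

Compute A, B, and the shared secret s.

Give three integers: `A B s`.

Answer: 2 30 28

Derivation:
A = 13^23 mod 37  (bits of 23 = 10111)
  bit 0 = 1: r = r^2 * 13 mod 37 = 1^2 * 13 = 1*13 = 13
  bit 1 = 0: r = r^2 mod 37 = 13^2 = 21
  bit 2 = 1: r = r^2 * 13 mod 37 = 21^2 * 13 = 34*13 = 35
  bit 3 = 1: r = r^2 * 13 mod 37 = 35^2 * 13 = 4*13 = 15
  bit 4 = 1: r = r^2 * 13 mod 37 = 15^2 * 13 = 3*13 = 2
  -> A = 2
B = 13^34 mod 37  (bits of 34 = 100010)
  bit 0 = 1: r = r^2 * 13 mod 37 = 1^2 * 13 = 1*13 = 13
  bit 1 = 0: r = r^2 mod 37 = 13^2 = 21
  bit 2 = 0: r = r^2 mod 37 = 21^2 = 34
  bit 3 = 0: r = r^2 mod 37 = 34^2 = 9
  bit 4 = 1: r = r^2 * 13 mod 37 = 9^2 * 13 = 7*13 = 17
  bit 5 = 0: r = r^2 mod 37 = 17^2 = 30
  -> B = 30
s = B^a = 30^23 mod 37  (bits of 23 = 10111)
  bit 0 = 1: r = r^2 * 30 mod 37 = 1^2 * 30 = 1*30 = 30
  bit 1 = 0: r = r^2 mod 37 = 30^2 = 12
  bit 2 = 1: r = r^2 * 30 mod 37 = 12^2 * 30 = 33*30 = 28
  bit 3 = 1: r = r^2 * 30 mod 37 = 28^2 * 30 = 7*30 = 25
  bit 4 = 1: r = r^2 * 30 mod 37 = 25^2 * 30 = 33*30 = 28
  -> s = B^a = 28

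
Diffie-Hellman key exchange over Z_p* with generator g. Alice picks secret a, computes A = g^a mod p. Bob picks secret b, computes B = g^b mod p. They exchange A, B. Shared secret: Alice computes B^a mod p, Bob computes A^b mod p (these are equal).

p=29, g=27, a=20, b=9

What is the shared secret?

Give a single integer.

Answer: 7

Derivation:
A = 27^20 mod 29  (bits of 20 = 10100)
  bit 0 = 1: r = r^2 * 27 mod 29 = 1^2 * 27 = 1*27 = 27
  bit 1 = 0: r = r^2 mod 29 = 27^2 = 4
  bit 2 = 1: r = r^2 * 27 mod 29 = 4^2 * 27 = 16*27 = 26
  bit 3 = 0: r = r^2 mod 29 = 26^2 = 9
  bit 4 = 0: r = r^2 mod 29 = 9^2 = 23
  -> A = 23
B = 27^9 mod 29  (bits of 9 = 1001)
  bit 0 = 1: r = r^2 * 27 mod 29 = 1^2 * 27 = 1*27 = 27
  bit 1 = 0: r = r^2 mod 29 = 27^2 = 4
  bit 2 = 0: r = r^2 mod 29 = 4^2 = 16
  bit 3 = 1: r = r^2 * 27 mod 29 = 16^2 * 27 = 24*27 = 10
  -> B = 10
s = B^a = 10^20 mod 29  (bits of 20 = 10100)
  bit 0 = 1: r = r^2 * 10 mod 29 = 1^2 * 10 = 1*10 = 10
  bit 1 = 0: r = r^2 mod 29 = 10^2 = 13
  bit 2 = 1: r = r^2 * 10 mod 29 = 13^2 * 10 = 24*10 = 8
  bit 3 = 0: r = r^2 mod 29 = 8^2 = 6
  bit 4 = 0: r = r^2 mod 29 = 6^2 = 7
  -> s = B^a = 7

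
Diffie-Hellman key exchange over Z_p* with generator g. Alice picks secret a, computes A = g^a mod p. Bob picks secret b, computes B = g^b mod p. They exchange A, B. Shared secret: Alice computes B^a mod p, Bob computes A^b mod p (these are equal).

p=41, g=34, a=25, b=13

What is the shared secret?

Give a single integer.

Answer: 3

Derivation:
A = 34^25 mod 41  (bits of 25 = 11001)
  bit 0 = 1: r = r^2 * 34 mod 41 = 1^2 * 34 = 1*34 = 34
  bit 1 = 1: r = r^2 * 34 mod 41 = 34^2 * 34 = 8*34 = 26
  bit 2 = 0: r = r^2 mod 41 = 26^2 = 20
  bit 3 = 0: r = r^2 mod 41 = 20^2 = 31
  bit 4 = 1: r = r^2 * 34 mod 41 = 31^2 * 34 = 18*34 = 38
  -> A = 38
B = 34^13 mod 41  (bits of 13 = 1101)
  bit 0 = 1: r = r^2 * 34 mod 41 = 1^2 * 34 = 1*34 = 34
  bit 1 = 1: r = r^2 * 34 mod 41 = 34^2 * 34 = 8*34 = 26
  bit 2 = 0: r = r^2 mod 41 = 26^2 = 20
  bit 3 = 1: r = r^2 * 34 mod 41 = 20^2 * 34 = 31*34 = 29
  -> B = 29
s = B^a = 29^25 mod 41  (bits of 25 = 11001)
  bit 0 = 1: r = r^2 * 29 mod 41 = 1^2 * 29 = 1*29 = 29
  bit 1 = 1: r = r^2 * 29 mod 41 = 29^2 * 29 = 21*29 = 35
  bit 2 = 0: r = r^2 mod 41 = 35^2 = 36
  bit 3 = 0: r = r^2 mod 41 = 36^2 = 25
  bit 4 = 1: r = r^2 * 29 mod 41 = 25^2 * 29 = 10*29 = 3
  -> s = B^a = 3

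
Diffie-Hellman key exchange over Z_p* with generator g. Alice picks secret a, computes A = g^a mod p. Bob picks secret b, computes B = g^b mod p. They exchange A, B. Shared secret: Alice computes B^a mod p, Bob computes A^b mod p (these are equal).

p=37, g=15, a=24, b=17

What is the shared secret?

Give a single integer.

Answer: 26

Derivation:
A = 15^24 mod 37  (bits of 24 = 11000)
  bit 0 = 1: r = r^2 * 15 mod 37 = 1^2 * 15 = 1*15 = 15
  bit 1 = 1: r = r^2 * 15 mod 37 = 15^2 * 15 = 3*15 = 8
  bit 2 = 0: r = r^2 mod 37 = 8^2 = 27
  bit 3 = 0: r = r^2 mod 37 = 27^2 = 26
  bit 4 = 0: r = r^2 mod 37 = 26^2 = 10
  -> A = 10
B = 15^17 mod 37  (bits of 17 = 10001)
  bit 0 = 1: r = r^2 * 15 mod 37 = 1^2 * 15 = 1*15 = 15
  bit 1 = 0: r = r^2 mod 37 = 15^2 = 3
  bit 2 = 0: r = r^2 mod 37 = 3^2 = 9
  bit 3 = 0: r = r^2 mod 37 = 9^2 = 7
  bit 4 = 1: r = r^2 * 15 mod 37 = 7^2 * 15 = 12*15 = 32
  -> B = 32
s = B^a = 32^24 mod 37  (bits of 24 = 11000)
  bit 0 = 1: r = r^2 * 32 mod 37 = 1^2 * 32 = 1*32 = 32
  bit 1 = 1: r = r^2 * 32 mod 37 = 32^2 * 32 = 25*32 = 23
  bit 2 = 0: r = r^2 mod 37 = 23^2 = 11
  bit 3 = 0: r = r^2 mod 37 = 11^2 = 10
  bit 4 = 0: r = r^2 mod 37 = 10^2 = 26
  -> s = B^a = 26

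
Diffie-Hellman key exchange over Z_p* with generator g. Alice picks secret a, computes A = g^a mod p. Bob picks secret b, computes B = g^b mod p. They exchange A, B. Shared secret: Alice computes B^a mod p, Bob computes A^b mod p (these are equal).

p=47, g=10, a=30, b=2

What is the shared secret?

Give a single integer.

A = 10^30 mod 47  (bits of 30 = 11110)
  bit 0 = 1: r = r^2 * 10 mod 47 = 1^2 * 10 = 1*10 = 10
  bit 1 = 1: r = r^2 * 10 mod 47 = 10^2 * 10 = 6*10 = 13
  bit 2 = 1: r = r^2 * 10 mod 47 = 13^2 * 10 = 28*10 = 45
  bit 3 = 1: r = r^2 * 10 mod 47 = 45^2 * 10 = 4*10 = 40
  bit 4 = 0: r = r^2 mod 47 = 40^2 = 2
  -> A = 2
B = 10^2 mod 47  (bits of 2 = 10)
  bit 0 = 1: r = r^2 * 10 mod 47 = 1^2 * 10 = 1*10 = 10
  bit 1 = 0: r = r^2 mod 47 = 10^2 = 6
  -> B = 6
s = B^a = 6^30 mod 47  (bits of 30 = 11110)
  bit 0 = 1: r = r^2 * 6 mod 47 = 1^2 * 6 = 1*6 = 6
  bit 1 = 1: r = r^2 * 6 mod 47 = 6^2 * 6 = 36*6 = 28
  bit 2 = 1: r = r^2 * 6 mod 47 = 28^2 * 6 = 32*6 = 4
  bit 3 = 1: r = r^2 * 6 mod 47 = 4^2 * 6 = 16*6 = 2
  bit 4 = 0: r = r^2 mod 47 = 2^2 = 4
  -> s = B^a = 4

Answer: 4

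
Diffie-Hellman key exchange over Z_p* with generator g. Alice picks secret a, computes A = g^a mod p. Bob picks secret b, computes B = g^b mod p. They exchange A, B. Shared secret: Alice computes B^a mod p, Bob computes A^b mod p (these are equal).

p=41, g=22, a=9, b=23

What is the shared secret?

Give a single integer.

Answer: 11

Derivation:
A = 22^9 mod 41  (bits of 9 = 1001)
  bit 0 = 1: r = r^2 * 22 mod 41 = 1^2 * 22 = 1*22 = 22
  bit 1 = 0: r = r^2 mod 41 = 22^2 = 33
  bit 2 = 0: r = r^2 mod 41 = 33^2 = 23
  bit 3 = 1: r = r^2 * 22 mod 41 = 23^2 * 22 = 37*22 = 35
  -> A = 35
B = 22^23 mod 41  (bits of 23 = 10111)
  bit 0 = 1: r = r^2 * 22 mod 41 = 1^2 * 22 = 1*22 = 22
  bit 1 = 0: r = r^2 mod 41 = 22^2 = 33
  bit 2 = 1: r = r^2 * 22 mod 41 = 33^2 * 22 = 23*22 = 14
  bit 3 = 1: r = r^2 * 22 mod 41 = 14^2 * 22 = 32*22 = 7
  bit 4 = 1: r = r^2 * 22 mod 41 = 7^2 * 22 = 8*22 = 12
  -> B = 12
s = B^a = 12^9 mod 41  (bits of 9 = 1001)
  bit 0 = 1: r = r^2 * 12 mod 41 = 1^2 * 12 = 1*12 = 12
  bit 1 = 0: r = r^2 mod 41 = 12^2 = 21
  bit 2 = 0: r = r^2 mod 41 = 21^2 = 31
  bit 3 = 1: r = r^2 * 12 mod 41 = 31^2 * 12 = 18*12 = 11
  -> s = B^a = 11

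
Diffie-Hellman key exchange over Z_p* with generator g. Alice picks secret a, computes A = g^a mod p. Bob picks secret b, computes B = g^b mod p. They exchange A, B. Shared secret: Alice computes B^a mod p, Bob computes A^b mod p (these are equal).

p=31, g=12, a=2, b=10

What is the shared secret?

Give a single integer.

Answer: 5

Derivation:
A = 12^2 mod 31  (bits of 2 = 10)
  bit 0 = 1: r = r^2 * 12 mod 31 = 1^2 * 12 = 1*12 = 12
  bit 1 = 0: r = r^2 mod 31 = 12^2 = 20
  -> A = 20
B = 12^10 mod 31  (bits of 10 = 1010)
  bit 0 = 1: r = r^2 * 12 mod 31 = 1^2 * 12 = 1*12 = 12
  bit 1 = 0: r = r^2 mod 31 = 12^2 = 20
  bit 2 = 1: r = r^2 * 12 mod 31 = 20^2 * 12 = 28*12 = 26
  bit 3 = 0: r = r^2 mod 31 = 26^2 = 25
  -> B = 25
s = B^a = 25^2 mod 31  (bits of 2 = 10)
  bit 0 = 1: r = r^2 * 25 mod 31 = 1^2 * 25 = 1*25 = 25
  bit 1 = 0: r = r^2 mod 31 = 25^2 = 5
  -> s = B^a = 5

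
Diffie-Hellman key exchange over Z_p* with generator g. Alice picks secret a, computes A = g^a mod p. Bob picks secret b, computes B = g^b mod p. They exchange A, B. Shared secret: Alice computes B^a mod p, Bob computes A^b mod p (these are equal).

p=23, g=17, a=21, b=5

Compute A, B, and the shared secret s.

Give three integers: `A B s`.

A = 17^21 mod 23  (bits of 21 = 10101)
  bit 0 = 1: r = r^2 * 17 mod 23 = 1^2 * 17 = 1*17 = 17
  bit 1 = 0: r = r^2 mod 23 = 17^2 = 13
  bit 2 = 1: r = r^2 * 17 mod 23 = 13^2 * 17 = 8*17 = 21
  bit 3 = 0: r = r^2 mod 23 = 21^2 = 4
  bit 4 = 1: r = r^2 * 17 mod 23 = 4^2 * 17 = 16*17 = 19
  -> A = 19
B = 17^5 mod 23  (bits of 5 = 101)
  bit 0 = 1: r = r^2 * 17 mod 23 = 1^2 * 17 = 1*17 = 17
  bit 1 = 0: r = r^2 mod 23 = 17^2 = 13
  bit 2 = 1: r = r^2 * 17 mod 23 = 13^2 * 17 = 8*17 = 21
  -> B = 21
s = B^a = 21^21 mod 23  (bits of 21 = 10101)
  bit 0 = 1: r = r^2 * 21 mod 23 = 1^2 * 21 = 1*21 = 21
  bit 1 = 0: r = r^2 mod 23 = 21^2 = 4
  bit 2 = 1: r = r^2 * 21 mod 23 = 4^2 * 21 = 16*21 = 14
  bit 3 = 0: r = r^2 mod 23 = 14^2 = 12
  bit 4 = 1: r = r^2 * 21 mod 23 = 12^2 * 21 = 6*21 = 11
  -> s = B^a = 11

Answer: 19 21 11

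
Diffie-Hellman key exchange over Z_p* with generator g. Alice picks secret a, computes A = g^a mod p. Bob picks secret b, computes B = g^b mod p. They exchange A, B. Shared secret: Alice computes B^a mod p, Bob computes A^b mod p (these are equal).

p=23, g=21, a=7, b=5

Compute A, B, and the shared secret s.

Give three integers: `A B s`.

A = 21^7 mod 23  (bits of 7 = 111)
  bit 0 = 1: r = r^2 * 21 mod 23 = 1^2 * 21 = 1*21 = 21
  bit 1 = 1: r = r^2 * 21 mod 23 = 21^2 * 21 = 4*21 = 15
  bit 2 = 1: r = r^2 * 21 mod 23 = 15^2 * 21 = 18*21 = 10
  -> A = 10
B = 21^5 mod 23  (bits of 5 = 101)
  bit 0 = 1: r = r^2 * 21 mod 23 = 1^2 * 21 = 1*21 = 21
  bit 1 = 0: r = r^2 mod 23 = 21^2 = 4
  bit 2 = 1: r = r^2 * 21 mod 23 = 4^2 * 21 = 16*21 = 14
  -> B = 14
s = B^a = 14^7 mod 23  (bits of 7 = 111)
  bit 0 = 1: r = r^2 * 14 mod 23 = 1^2 * 14 = 1*14 = 14
  bit 1 = 1: r = r^2 * 14 mod 23 = 14^2 * 14 = 12*14 = 7
  bit 2 = 1: r = r^2 * 14 mod 23 = 7^2 * 14 = 3*14 = 19
  -> s = B^a = 19

Answer: 10 14 19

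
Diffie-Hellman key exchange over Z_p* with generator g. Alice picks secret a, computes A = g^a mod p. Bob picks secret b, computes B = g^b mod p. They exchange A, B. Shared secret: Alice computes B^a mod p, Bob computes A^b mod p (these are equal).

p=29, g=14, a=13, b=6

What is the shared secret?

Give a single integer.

Answer: 6

Derivation:
A = 14^13 mod 29  (bits of 13 = 1101)
  bit 0 = 1: r = r^2 * 14 mod 29 = 1^2 * 14 = 1*14 = 14
  bit 1 = 1: r = r^2 * 14 mod 29 = 14^2 * 14 = 22*14 = 18
  bit 2 = 0: r = r^2 mod 29 = 18^2 = 5
  bit 3 = 1: r = r^2 * 14 mod 29 = 5^2 * 14 = 25*14 = 2
  -> A = 2
B = 14^6 mod 29  (bits of 6 = 110)
  bit 0 = 1: r = r^2 * 14 mod 29 = 1^2 * 14 = 1*14 = 14
  bit 1 = 1: r = r^2 * 14 mod 29 = 14^2 * 14 = 22*14 = 18
  bit 2 = 0: r = r^2 mod 29 = 18^2 = 5
  -> B = 5
s = B^a = 5^13 mod 29  (bits of 13 = 1101)
  bit 0 = 1: r = r^2 * 5 mod 29 = 1^2 * 5 = 1*5 = 5
  bit 1 = 1: r = r^2 * 5 mod 29 = 5^2 * 5 = 25*5 = 9
  bit 2 = 0: r = r^2 mod 29 = 9^2 = 23
  bit 3 = 1: r = r^2 * 5 mod 29 = 23^2 * 5 = 7*5 = 6
  -> s = B^a = 6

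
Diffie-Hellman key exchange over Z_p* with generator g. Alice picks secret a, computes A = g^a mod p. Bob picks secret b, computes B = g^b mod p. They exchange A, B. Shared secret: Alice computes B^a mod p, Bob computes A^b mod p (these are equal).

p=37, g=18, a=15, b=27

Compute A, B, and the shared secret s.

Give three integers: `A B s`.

Answer: 8 6 31

Derivation:
A = 18^15 mod 37  (bits of 15 = 1111)
  bit 0 = 1: r = r^2 * 18 mod 37 = 1^2 * 18 = 1*18 = 18
  bit 1 = 1: r = r^2 * 18 mod 37 = 18^2 * 18 = 28*18 = 23
  bit 2 = 1: r = r^2 * 18 mod 37 = 23^2 * 18 = 11*18 = 13
  bit 3 = 1: r = r^2 * 18 mod 37 = 13^2 * 18 = 21*18 = 8
  -> A = 8
B = 18^27 mod 37  (bits of 27 = 11011)
  bit 0 = 1: r = r^2 * 18 mod 37 = 1^2 * 18 = 1*18 = 18
  bit 1 = 1: r = r^2 * 18 mod 37 = 18^2 * 18 = 28*18 = 23
  bit 2 = 0: r = r^2 mod 37 = 23^2 = 11
  bit 3 = 1: r = r^2 * 18 mod 37 = 11^2 * 18 = 10*18 = 32
  bit 4 = 1: r = r^2 * 18 mod 37 = 32^2 * 18 = 25*18 = 6
  -> B = 6
s = B^a = 6^15 mod 37  (bits of 15 = 1111)
  bit 0 = 1: r = r^2 * 6 mod 37 = 1^2 * 6 = 1*6 = 6
  bit 1 = 1: r = r^2 * 6 mod 37 = 6^2 * 6 = 36*6 = 31
  bit 2 = 1: r = r^2 * 6 mod 37 = 31^2 * 6 = 36*6 = 31
  bit 3 = 1: r = r^2 * 6 mod 37 = 31^2 * 6 = 36*6 = 31
  -> s = B^a = 31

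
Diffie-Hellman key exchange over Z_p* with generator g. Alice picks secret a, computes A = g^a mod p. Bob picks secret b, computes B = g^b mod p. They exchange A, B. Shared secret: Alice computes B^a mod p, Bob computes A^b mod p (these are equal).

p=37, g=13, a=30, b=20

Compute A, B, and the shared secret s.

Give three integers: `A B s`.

Answer: 27 16 26

Derivation:
A = 13^30 mod 37  (bits of 30 = 11110)
  bit 0 = 1: r = r^2 * 13 mod 37 = 1^2 * 13 = 1*13 = 13
  bit 1 = 1: r = r^2 * 13 mod 37 = 13^2 * 13 = 21*13 = 14
  bit 2 = 1: r = r^2 * 13 mod 37 = 14^2 * 13 = 11*13 = 32
  bit 3 = 1: r = r^2 * 13 mod 37 = 32^2 * 13 = 25*13 = 29
  bit 4 = 0: r = r^2 mod 37 = 29^2 = 27
  -> A = 27
B = 13^20 mod 37  (bits of 20 = 10100)
  bit 0 = 1: r = r^2 * 13 mod 37 = 1^2 * 13 = 1*13 = 13
  bit 1 = 0: r = r^2 mod 37 = 13^2 = 21
  bit 2 = 1: r = r^2 * 13 mod 37 = 21^2 * 13 = 34*13 = 35
  bit 3 = 0: r = r^2 mod 37 = 35^2 = 4
  bit 4 = 0: r = r^2 mod 37 = 4^2 = 16
  -> B = 16
s = B^a = 16^30 mod 37  (bits of 30 = 11110)
  bit 0 = 1: r = r^2 * 16 mod 37 = 1^2 * 16 = 1*16 = 16
  bit 1 = 1: r = r^2 * 16 mod 37 = 16^2 * 16 = 34*16 = 26
  bit 2 = 1: r = r^2 * 16 mod 37 = 26^2 * 16 = 10*16 = 12
  bit 3 = 1: r = r^2 * 16 mod 37 = 12^2 * 16 = 33*16 = 10
  bit 4 = 0: r = r^2 mod 37 = 10^2 = 26
  -> s = B^a = 26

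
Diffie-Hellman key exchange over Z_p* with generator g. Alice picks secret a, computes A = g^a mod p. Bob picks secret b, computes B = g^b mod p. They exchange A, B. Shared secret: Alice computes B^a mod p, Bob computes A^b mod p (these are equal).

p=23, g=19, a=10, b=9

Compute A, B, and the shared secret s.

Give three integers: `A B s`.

Answer: 6 10 16

Derivation:
A = 19^10 mod 23  (bits of 10 = 1010)
  bit 0 = 1: r = r^2 * 19 mod 23 = 1^2 * 19 = 1*19 = 19
  bit 1 = 0: r = r^2 mod 23 = 19^2 = 16
  bit 2 = 1: r = r^2 * 19 mod 23 = 16^2 * 19 = 3*19 = 11
  bit 3 = 0: r = r^2 mod 23 = 11^2 = 6
  -> A = 6
B = 19^9 mod 23  (bits of 9 = 1001)
  bit 0 = 1: r = r^2 * 19 mod 23 = 1^2 * 19 = 1*19 = 19
  bit 1 = 0: r = r^2 mod 23 = 19^2 = 16
  bit 2 = 0: r = r^2 mod 23 = 16^2 = 3
  bit 3 = 1: r = r^2 * 19 mod 23 = 3^2 * 19 = 9*19 = 10
  -> B = 10
s = B^a = 10^10 mod 23  (bits of 10 = 1010)
  bit 0 = 1: r = r^2 * 10 mod 23 = 1^2 * 10 = 1*10 = 10
  bit 1 = 0: r = r^2 mod 23 = 10^2 = 8
  bit 2 = 1: r = r^2 * 10 mod 23 = 8^2 * 10 = 18*10 = 19
  bit 3 = 0: r = r^2 mod 23 = 19^2 = 16
  -> s = B^a = 16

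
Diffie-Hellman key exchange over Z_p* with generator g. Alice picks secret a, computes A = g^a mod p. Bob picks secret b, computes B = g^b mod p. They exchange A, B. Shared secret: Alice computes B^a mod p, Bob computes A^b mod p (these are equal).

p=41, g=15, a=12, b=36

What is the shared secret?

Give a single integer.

Answer: 16

Derivation:
A = 15^12 mod 41  (bits of 12 = 1100)
  bit 0 = 1: r = r^2 * 15 mod 41 = 1^2 * 15 = 1*15 = 15
  bit 1 = 1: r = r^2 * 15 mod 41 = 15^2 * 15 = 20*15 = 13
  bit 2 = 0: r = r^2 mod 41 = 13^2 = 5
  bit 3 = 0: r = r^2 mod 41 = 5^2 = 25
  -> A = 25
B = 15^36 mod 41  (bits of 36 = 100100)
  bit 0 = 1: r = r^2 * 15 mod 41 = 1^2 * 15 = 1*15 = 15
  bit 1 = 0: r = r^2 mod 41 = 15^2 = 20
  bit 2 = 0: r = r^2 mod 41 = 20^2 = 31
  bit 3 = 1: r = r^2 * 15 mod 41 = 31^2 * 15 = 18*15 = 24
  bit 4 = 0: r = r^2 mod 41 = 24^2 = 2
  bit 5 = 0: r = r^2 mod 41 = 2^2 = 4
  -> B = 4
s = B^a = 4^12 mod 41  (bits of 12 = 1100)
  bit 0 = 1: r = r^2 * 4 mod 41 = 1^2 * 4 = 1*4 = 4
  bit 1 = 1: r = r^2 * 4 mod 41 = 4^2 * 4 = 16*4 = 23
  bit 2 = 0: r = r^2 mod 41 = 23^2 = 37
  bit 3 = 0: r = r^2 mod 41 = 37^2 = 16
  -> s = B^a = 16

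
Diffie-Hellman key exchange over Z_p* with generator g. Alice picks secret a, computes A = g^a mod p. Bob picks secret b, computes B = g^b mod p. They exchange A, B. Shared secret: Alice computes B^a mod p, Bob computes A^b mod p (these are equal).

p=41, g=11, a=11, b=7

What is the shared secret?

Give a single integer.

Answer: 13

Derivation:
A = 11^11 mod 41  (bits of 11 = 1011)
  bit 0 = 1: r = r^2 * 11 mod 41 = 1^2 * 11 = 1*11 = 11
  bit 1 = 0: r = r^2 mod 41 = 11^2 = 39
  bit 2 = 1: r = r^2 * 11 mod 41 = 39^2 * 11 = 4*11 = 3
  bit 3 = 1: r = r^2 * 11 mod 41 = 3^2 * 11 = 9*11 = 17
  -> A = 17
B = 11^7 mod 41  (bits of 7 = 111)
  bit 0 = 1: r = r^2 * 11 mod 41 = 1^2 * 11 = 1*11 = 11
  bit 1 = 1: r = r^2 * 11 mod 41 = 11^2 * 11 = 39*11 = 19
  bit 2 = 1: r = r^2 * 11 mod 41 = 19^2 * 11 = 33*11 = 35
  -> B = 35
s = B^a = 35^11 mod 41  (bits of 11 = 1011)
  bit 0 = 1: r = r^2 * 35 mod 41 = 1^2 * 35 = 1*35 = 35
  bit 1 = 0: r = r^2 mod 41 = 35^2 = 36
  bit 2 = 1: r = r^2 * 35 mod 41 = 36^2 * 35 = 25*35 = 14
  bit 3 = 1: r = r^2 * 35 mod 41 = 14^2 * 35 = 32*35 = 13
  -> s = B^a = 13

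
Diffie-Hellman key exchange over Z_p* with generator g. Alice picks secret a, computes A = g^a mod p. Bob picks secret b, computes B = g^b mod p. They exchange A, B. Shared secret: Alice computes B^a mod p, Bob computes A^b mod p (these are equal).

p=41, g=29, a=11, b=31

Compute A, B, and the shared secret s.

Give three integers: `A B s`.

A = 29^11 mod 41  (bits of 11 = 1011)
  bit 0 = 1: r = r^2 * 29 mod 41 = 1^2 * 29 = 1*29 = 29
  bit 1 = 0: r = r^2 mod 41 = 29^2 = 21
  bit 2 = 1: r = r^2 * 29 mod 41 = 21^2 * 29 = 31*29 = 38
  bit 3 = 1: r = r^2 * 29 mod 41 = 38^2 * 29 = 9*29 = 15
  -> A = 15
B = 29^31 mod 41  (bits of 31 = 11111)
  bit 0 = 1: r = r^2 * 29 mod 41 = 1^2 * 29 = 1*29 = 29
  bit 1 = 1: r = r^2 * 29 mod 41 = 29^2 * 29 = 21*29 = 35
  bit 2 = 1: r = r^2 * 29 mod 41 = 35^2 * 29 = 36*29 = 19
  bit 3 = 1: r = r^2 * 29 mod 41 = 19^2 * 29 = 33*29 = 14
  bit 4 = 1: r = r^2 * 29 mod 41 = 14^2 * 29 = 32*29 = 26
  -> B = 26
s = B^a = 26^11 mod 41  (bits of 11 = 1011)
  bit 0 = 1: r = r^2 * 26 mod 41 = 1^2 * 26 = 1*26 = 26
  bit 1 = 0: r = r^2 mod 41 = 26^2 = 20
  bit 2 = 1: r = r^2 * 26 mod 41 = 20^2 * 26 = 31*26 = 27
  bit 3 = 1: r = r^2 * 26 mod 41 = 27^2 * 26 = 32*26 = 12
  -> s = B^a = 12

Answer: 15 26 12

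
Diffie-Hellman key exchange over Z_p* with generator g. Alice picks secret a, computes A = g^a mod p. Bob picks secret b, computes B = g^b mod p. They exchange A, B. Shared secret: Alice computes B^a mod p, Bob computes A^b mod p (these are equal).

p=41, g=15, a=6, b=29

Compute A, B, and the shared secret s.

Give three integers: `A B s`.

Answer: 5 17 8

Derivation:
A = 15^6 mod 41  (bits of 6 = 110)
  bit 0 = 1: r = r^2 * 15 mod 41 = 1^2 * 15 = 1*15 = 15
  bit 1 = 1: r = r^2 * 15 mod 41 = 15^2 * 15 = 20*15 = 13
  bit 2 = 0: r = r^2 mod 41 = 13^2 = 5
  -> A = 5
B = 15^29 mod 41  (bits of 29 = 11101)
  bit 0 = 1: r = r^2 * 15 mod 41 = 1^2 * 15 = 1*15 = 15
  bit 1 = 1: r = r^2 * 15 mod 41 = 15^2 * 15 = 20*15 = 13
  bit 2 = 1: r = r^2 * 15 mod 41 = 13^2 * 15 = 5*15 = 34
  bit 3 = 0: r = r^2 mod 41 = 34^2 = 8
  bit 4 = 1: r = r^2 * 15 mod 41 = 8^2 * 15 = 23*15 = 17
  -> B = 17
s = B^a = 17^6 mod 41  (bits of 6 = 110)
  bit 0 = 1: r = r^2 * 17 mod 41 = 1^2 * 17 = 1*17 = 17
  bit 1 = 1: r = r^2 * 17 mod 41 = 17^2 * 17 = 2*17 = 34
  bit 2 = 0: r = r^2 mod 41 = 34^2 = 8
  -> s = B^a = 8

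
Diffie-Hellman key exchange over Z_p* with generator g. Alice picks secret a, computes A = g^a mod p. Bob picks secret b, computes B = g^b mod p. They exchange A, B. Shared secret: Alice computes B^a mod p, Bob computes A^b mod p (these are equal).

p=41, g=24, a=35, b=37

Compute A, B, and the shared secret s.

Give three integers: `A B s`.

Answer: 3 6 38

Derivation:
A = 24^35 mod 41  (bits of 35 = 100011)
  bit 0 = 1: r = r^2 * 24 mod 41 = 1^2 * 24 = 1*24 = 24
  bit 1 = 0: r = r^2 mod 41 = 24^2 = 2
  bit 2 = 0: r = r^2 mod 41 = 2^2 = 4
  bit 3 = 0: r = r^2 mod 41 = 4^2 = 16
  bit 4 = 1: r = r^2 * 24 mod 41 = 16^2 * 24 = 10*24 = 35
  bit 5 = 1: r = r^2 * 24 mod 41 = 35^2 * 24 = 36*24 = 3
  -> A = 3
B = 24^37 mod 41  (bits of 37 = 100101)
  bit 0 = 1: r = r^2 * 24 mod 41 = 1^2 * 24 = 1*24 = 24
  bit 1 = 0: r = r^2 mod 41 = 24^2 = 2
  bit 2 = 0: r = r^2 mod 41 = 2^2 = 4
  bit 3 = 1: r = r^2 * 24 mod 41 = 4^2 * 24 = 16*24 = 15
  bit 4 = 0: r = r^2 mod 41 = 15^2 = 20
  bit 5 = 1: r = r^2 * 24 mod 41 = 20^2 * 24 = 31*24 = 6
  -> B = 6
s = B^a = 6^35 mod 41  (bits of 35 = 100011)
  bit 0 = 1: r = r^2 * 6 mod 41 = 1^2 * 6 = 1*6 = 6
  bit 1 = 0: r = r^2 mod 41 = 6^2 = 36
  bit 2 = 0: r = r^2 mod 41 = 36^2 = 25
  bit 3 = 0: r = r^2 mod 41 = 25^2 = 10
  bit 4 = 1: r = r^2 * 6 mod 41 = 10^2 * 6 = 18*6 = 26
  bit 5 = 1: r = r^2 * 6 mod 41 = 26^2 * 6 = 20*6 = 38
  -> s = B^a = 38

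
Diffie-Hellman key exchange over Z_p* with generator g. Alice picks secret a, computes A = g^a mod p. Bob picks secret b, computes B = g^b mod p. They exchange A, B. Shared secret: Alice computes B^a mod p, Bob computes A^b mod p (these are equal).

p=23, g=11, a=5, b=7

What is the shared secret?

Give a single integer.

Answer: 17

Derivation:
A = 11^5 mod 23  (bits of 5 = 101)
  bit 0 = 1: r = r^2 * 11 mod 23 = 1^2 * 11 = 1*11 = 11
  bit 1 = 0: r = r^2 mod 23 = 11^2 = 6
  bit 2 = 1: r = r^2 * 11 mod 23 = 6^2 * 11 = 13*11 = 5
  -> A = 5
B = 11^7 mod 23  (bits of 7 = 111)
  bit 0 = 1: r = r^2 * 11 mod 23 = 1^2 * 11 = 1*11 = 11
  bit 1 = 1: r = r^2 * 11 mod 23 = 11^2 * 11 = 6*11 = 20
  bit 2 = 1: r = r^2 * 11 mod 23 = 20^2 * 11 = 9*11 = 7
  -> B = 7
s = B^a = 7^5 mod 23  (bits of 5 = 101)
  bit 0 = 1: r = r^2 * 7 mod 23 = 1^2 * 7 = 1*7 = 7
  bit 1 = 0: r = r^2 mod 23 = 7^2 = 3
  bit 2 = 1: r = r^2 * 7 mod 23 = 3^2 * 7 = 9*7 = 17
  -> s = B^a = 17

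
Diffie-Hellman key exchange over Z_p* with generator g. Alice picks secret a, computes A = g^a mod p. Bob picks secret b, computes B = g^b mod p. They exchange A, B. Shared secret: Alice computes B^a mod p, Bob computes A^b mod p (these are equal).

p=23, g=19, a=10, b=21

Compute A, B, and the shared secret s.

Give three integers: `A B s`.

Answer: 6 17 4

Derivation:
A = 19^10 mod 23  (bits of 10 = 1010)
  bit 0 = 1: r = r^2 * 19 mod 23 = 1^2 * 19 = 1*19 = 19
  bit 1 = 0: r = r^2 mod 23 = 19^2 = 16
  bit 2 = 1: r = r^2 * 19 mod 23 = 16^2 * 19 = 3*19 = 11
  bit 3 = 0: r = r^2 mod 23 = 11^2 = 6
  -> A = 6
B = 19^21 mod 23  (bits of 21 = 10101)
  bit 0 = 1: r = r^2 * 19 mod 23 = 1^2 * 19 = 1*19 = 19
  bit 1 = 0: r = r^2 mod 23 = 19^2 = 16
  bit 2 = 1: r = r^2 * 19 mod 23 = 16^2 * 19 = 3*19 = 11
  bit 3 = 0: r = r^2 mod 23 = 11^2 = 6
  bit 4 = 1: r = r^2 * 19 mod 23 = 6^2 * 19 = 13*19 = 17
  -> B = 17
s = B^a = 17^10 mod 23  (bits of 10 = 1010)
  bit 0 = 1: r = r^2 * 17 mod 23 = 1^2 * 17 = 1*17 = 17
  bit 1 = 0: r = r^2 mod 23 = 17^2 = 13
  bit 2 = 1: r = r^2 * 17 mod 23 = 13^2 * 17 = 8*17 = 21
  bit 3 = 0: r = r^2 mod 23 = 21^2 = 4
  -> s = B^a = 4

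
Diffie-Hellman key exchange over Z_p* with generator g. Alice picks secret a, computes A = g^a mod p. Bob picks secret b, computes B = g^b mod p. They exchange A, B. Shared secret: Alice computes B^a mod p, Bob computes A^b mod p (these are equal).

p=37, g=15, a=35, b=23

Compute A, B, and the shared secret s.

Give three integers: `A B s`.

A = 15^35 mod 37  (bits of 35 = 100011)
  bit 0 = 1: r = r^2 * 15 mod 37 = 1^2 * 15 = 1*15 = 15
  bit 1 = 0: r = r^2 mod 37 = 15^2 = 3
  bit 2 = 0: r = r^2 mod 37 = 3^2 = 9
  bit 3 = 0: r = r^2 mod 37 = 9^2 = 7
  bit 4 = 1: r = r^2 * 15 mod 37 = 7^2 * 15 = 12*15 = 32
  bit 5 = 1: r = r^2 * 15 mod 37 = 32^2 * 15 = 25*15 = 5
  -> A = 5
B = 15^23 mod 37  (bits of 23 = 10111)
  bit 0 = 1: r = r^2 * 15 mod 37 = 1^2 * 15 = 1*15 = 15
  bit 1 = 0: r = r^2 mod 37 = 15^2 = 3
  bit 2 = 1: r = r^2 * 15 mod 37 = 3^2 * 15 = 9*15 = 24
  bit 3 = 1: r = r^2 * 15 mod 37 = 24^2 * 15 = 21*15 = 19
  bit 4 = 1: r = r^2 * 15 mod 37 = 19^2 * 15 = 28*15 = 13
  -> B = 13
s = B^a = 13^35 mod 37  (bits of 35 = 100011)
  bit 0 = 1: r = r^2 * 13 mod 37 = 1^2 * 13 = 1*13 = 13
  bit 1 = 0: r = r^2 mod 37 = 13^2 = 21
  bit 2 = 0: r = r^2 mod 37 = 21^2 = 34
  bit 3 = 0: r = r^2 mod 37 = 34^2 = 9
  bit 4 = 1: r = r^2 * 13 mod 37 = 9^2 * 13 = 7*13 = 17
  bit 5 = 1: r = r^2 * 13 mod 37 = 17^2 * 13 = 30*13 = 20
  -> s = B^a = 20

Answer: 5 13 20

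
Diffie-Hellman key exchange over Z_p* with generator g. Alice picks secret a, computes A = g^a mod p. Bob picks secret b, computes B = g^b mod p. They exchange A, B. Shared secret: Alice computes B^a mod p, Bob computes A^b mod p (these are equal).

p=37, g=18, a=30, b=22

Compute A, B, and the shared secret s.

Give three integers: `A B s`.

Answer: 27 30 10

Derivation:
A = 18^30 mod 37  (bits of 30 = 11110)
  bit 0 = 1: r = r^2 * 18 mod 37 = 1^2 * 18 = 1*18 = 18
  bit 1 = 1: r = r^2 * 18 mod 37 = 18^2 * 18 = 28*18 = 23
  bit 2 = 1: r = r^2 * 18 mod 37 = 23^2 * 18 = 11*18 = 13
  bit 3 = 1: r = r^2 * 18 mod 37 = 13^2 * 18 = 21*18 = 8
  bit 4 = 0: r = r^2 mod 37 = 8^2 = 27
  -> A = 27
B = 18^22 mod 37  (bits of 22 = 10110)
  bit 0 = 1: r = r^2 * 18 mod 37 = 1^2 * 18 = 1*18 = 18
  bit 1 = 0: r = r^2 mod 37 = 18^2 = 28
  bit 2 = 1: r = r^2 * 18 mod 37 = 28^2 * 18 = 7*18 = 15
  bit 3 = 1: r = r^2 * 18 mod 37 = 15^2 * 18 = 3*18 = 17
  bit 4 = 0: r = r^2 mod 37 = 17^2 = 30
  -> B = 30
s = B^a = 30^30 mod 37  (bits of 30 = 11110)
  bit 0 = 1: r = r^2 * 30 mod 37 = 1^2 * 30 = 1*30 = 30
  bit 1 = 1: r = r^2 * 30 mod 37 = 30^2 * 30 = 12*30 = 27
  bit 2 = 1: r = r^2 * 30 mod 37 = 27^2 * 30 = 26*30 = 3
  bit 3 = 1: r = r^2 * 30 mod 37 = 3^2 * 30 = 9*30 = 11
  bit 4 = 0: r = r^2 mod 37 = 11^2 = 10
  -> s = B^a = 10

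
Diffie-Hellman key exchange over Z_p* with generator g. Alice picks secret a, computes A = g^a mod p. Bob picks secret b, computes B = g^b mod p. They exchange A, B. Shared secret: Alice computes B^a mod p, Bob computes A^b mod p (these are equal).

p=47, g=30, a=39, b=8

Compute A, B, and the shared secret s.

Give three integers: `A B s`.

A = 30^39 mod 47  (bits of 39 = 100111)
  bit 0 = 1: r = r^2 * 30 mod 47 = 1^2 * 30 = 1*30 = 30
  bit 1 = 0: r = r^2 mod 47 = 30^2 = 7
  bit 2 = 0: r = r^2 mod 47 = 7^2 = 2
  bit 3 = 1: r = r^2 * 30 mod 47 = 2^2 * 30 = 4*30 = 26
  bit 4 = 1: r = r^2 * 30 mod 47 = 26^2 * 30 = 18*30 = 23
  bit 5 = 1: r = r^2 * 30 mod 47 = 23^2 * 30 = 12*30 = 31
  -> A = 31
B = 30^8 mod 47  (bits of 8 = 1000)
  bit 0 = 1: r = r^2 * 30 mod 47 = 1^2 * 30 = 1*30 = 30
  bit 1 = 0: r = r^2 mod 47 = 30^2 = 7
  bit 2 = 0: r = r^2 mod 47 = 7^2 = 2
  bit 3 = 0: r = r^2 mod 47 = 2^2 = 4
  -> B = 4
s = B^a = 4^39 mod 47  (bits of 39 = 100111)
  bit 0 = 1: r = r^2 * 4 mod 47 = 1^2 * 4 = 1*4 = 4
  bit 1 = 0: r = r^2 mod 47 = 4^2 = 16
  bit 2 = 0: r = r^2 mod 47 = 16^2 = 21
  bit 3 = 1: r = r^2 * 4 mod 47 = 21^2 * 4 = 18*4 = 25
  bit 4 = 1: r = r^2 * 4 mod 47 = 25^2 * 4 = 14*4 = 9
  bit 5 = 1: r = r^2 * 4 mod 47 = 9^2 * 4 = 34*4 = 42
  -> s = B^a = 42

Answer: 31 4 42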